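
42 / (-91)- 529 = -6883 / 13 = -529.46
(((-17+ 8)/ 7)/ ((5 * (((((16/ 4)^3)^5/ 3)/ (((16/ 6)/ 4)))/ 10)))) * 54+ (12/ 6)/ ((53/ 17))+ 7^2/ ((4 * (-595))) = 2628082682821/ 4232556052480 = 0.62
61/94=0.65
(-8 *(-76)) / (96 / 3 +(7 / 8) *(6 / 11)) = 26752 / 1429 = 18.72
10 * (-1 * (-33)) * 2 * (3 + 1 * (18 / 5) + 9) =10296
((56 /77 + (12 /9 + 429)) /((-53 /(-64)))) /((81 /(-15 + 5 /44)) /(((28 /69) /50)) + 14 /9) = -156531900 /201144911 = -0.78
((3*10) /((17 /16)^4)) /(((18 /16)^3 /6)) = 671088640 /6765201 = 99.20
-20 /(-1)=20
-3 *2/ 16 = -3/ 8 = -0.38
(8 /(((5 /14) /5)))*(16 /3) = 1792 /3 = 597.33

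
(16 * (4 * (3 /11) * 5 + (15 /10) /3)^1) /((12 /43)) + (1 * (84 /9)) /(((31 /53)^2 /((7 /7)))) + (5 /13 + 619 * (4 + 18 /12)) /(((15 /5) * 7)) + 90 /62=1024034841 /1923922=532.26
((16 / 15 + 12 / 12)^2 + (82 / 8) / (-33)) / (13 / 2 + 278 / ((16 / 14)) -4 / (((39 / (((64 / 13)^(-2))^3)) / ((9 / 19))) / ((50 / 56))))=89589530281115648 / 5649528186283293675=0.02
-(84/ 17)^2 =-7056/ 289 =-24.42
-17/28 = -0.61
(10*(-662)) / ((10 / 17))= -11254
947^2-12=896797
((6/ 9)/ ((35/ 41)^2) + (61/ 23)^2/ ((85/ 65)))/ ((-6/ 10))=-208005241/ 19829565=-10.49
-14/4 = -7/2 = -3.50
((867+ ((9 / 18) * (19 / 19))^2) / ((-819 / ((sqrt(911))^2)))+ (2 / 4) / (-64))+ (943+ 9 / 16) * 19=16963.01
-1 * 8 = -8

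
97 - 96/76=1819/19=95.74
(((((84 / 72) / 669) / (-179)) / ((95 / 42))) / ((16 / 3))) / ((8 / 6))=-147 / 242695360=-0.00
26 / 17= 1.53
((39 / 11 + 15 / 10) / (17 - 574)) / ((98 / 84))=-333 / 42889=-0.01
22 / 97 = 0.23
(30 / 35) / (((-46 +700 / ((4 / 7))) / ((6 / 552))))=1 / 126546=0.00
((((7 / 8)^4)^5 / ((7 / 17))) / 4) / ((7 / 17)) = 470611529796119761 / 4611686018427387904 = 0.10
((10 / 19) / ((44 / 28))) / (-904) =-35 / 94468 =-0.00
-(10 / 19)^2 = -100 / 361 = -0.28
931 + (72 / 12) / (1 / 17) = 1033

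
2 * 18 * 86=3096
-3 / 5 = -0.60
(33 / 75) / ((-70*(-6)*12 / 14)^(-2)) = 57024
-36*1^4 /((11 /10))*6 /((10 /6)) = -1296 /11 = -117.82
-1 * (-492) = 492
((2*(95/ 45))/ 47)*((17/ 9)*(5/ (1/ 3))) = 3230/ 1269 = 2.55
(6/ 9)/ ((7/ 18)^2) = 216/ 49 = 4.41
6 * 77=462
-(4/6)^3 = -8/27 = -0.30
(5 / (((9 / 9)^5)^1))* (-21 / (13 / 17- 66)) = 1785 / 1109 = 1.61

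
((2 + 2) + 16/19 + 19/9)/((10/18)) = 1189/95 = 12.52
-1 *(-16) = 16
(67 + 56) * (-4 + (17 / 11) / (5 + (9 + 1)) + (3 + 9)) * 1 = 54817 / 55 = 996.67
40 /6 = 20 /3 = 6.67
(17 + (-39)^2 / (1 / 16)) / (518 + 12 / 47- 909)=-1144591 / 18365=-62.32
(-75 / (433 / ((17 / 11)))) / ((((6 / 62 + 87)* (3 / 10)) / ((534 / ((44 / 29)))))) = -6800935 / 1886148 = -3.61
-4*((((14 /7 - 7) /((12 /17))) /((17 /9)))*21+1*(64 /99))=30929 /99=312.41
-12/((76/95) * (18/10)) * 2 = -50/3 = -16.67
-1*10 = -10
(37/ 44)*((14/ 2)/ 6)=259/ 264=0.98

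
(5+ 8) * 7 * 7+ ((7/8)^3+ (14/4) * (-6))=315735/512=616.67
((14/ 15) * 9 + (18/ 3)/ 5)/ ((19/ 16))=768/ 95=8.08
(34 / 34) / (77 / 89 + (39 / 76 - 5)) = -6764 / 24497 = -0.28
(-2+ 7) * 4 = 20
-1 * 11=-11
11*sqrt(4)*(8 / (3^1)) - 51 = 7.67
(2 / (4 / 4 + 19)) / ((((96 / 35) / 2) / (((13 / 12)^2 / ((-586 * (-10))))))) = 1183 / 81008640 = 0.00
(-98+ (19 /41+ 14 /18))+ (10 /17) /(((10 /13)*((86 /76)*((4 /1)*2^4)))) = -835096825 /8631648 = -96.75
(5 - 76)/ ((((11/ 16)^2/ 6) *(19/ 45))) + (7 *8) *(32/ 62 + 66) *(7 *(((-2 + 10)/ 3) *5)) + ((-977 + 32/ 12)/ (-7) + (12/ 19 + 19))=172454785410/ 498883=345681.82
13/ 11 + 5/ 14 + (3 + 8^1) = 1931/ 154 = 12.54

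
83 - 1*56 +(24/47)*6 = 1413/47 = 30.06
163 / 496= 0.33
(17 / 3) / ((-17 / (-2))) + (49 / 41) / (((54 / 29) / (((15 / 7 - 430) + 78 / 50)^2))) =80699608108 / 691875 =116639.00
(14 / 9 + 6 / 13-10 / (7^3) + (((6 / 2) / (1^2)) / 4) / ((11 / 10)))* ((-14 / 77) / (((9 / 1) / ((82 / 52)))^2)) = -3962253161 / 265886977356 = -0.01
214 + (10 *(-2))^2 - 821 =-207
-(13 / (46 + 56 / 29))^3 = -53582633 / 2685619000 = -0.02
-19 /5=-3.80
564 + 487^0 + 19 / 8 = 4539 / 8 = 567.38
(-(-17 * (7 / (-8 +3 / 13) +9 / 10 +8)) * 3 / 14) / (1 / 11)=4532319 / 14140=320.53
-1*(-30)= 30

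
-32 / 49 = -0.65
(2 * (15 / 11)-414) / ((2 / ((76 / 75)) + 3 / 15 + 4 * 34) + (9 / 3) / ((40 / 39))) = -229216 / 78639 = -2.91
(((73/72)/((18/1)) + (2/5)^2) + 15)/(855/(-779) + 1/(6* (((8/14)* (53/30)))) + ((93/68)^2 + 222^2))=309608172973/1002805699811625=0.00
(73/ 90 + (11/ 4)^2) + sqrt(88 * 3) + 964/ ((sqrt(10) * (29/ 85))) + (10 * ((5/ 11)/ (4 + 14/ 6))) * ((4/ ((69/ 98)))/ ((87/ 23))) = 41245769/ 4363920 + 2 * sqrt(66) + 8194 * sqrt(10)/ 29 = 919.21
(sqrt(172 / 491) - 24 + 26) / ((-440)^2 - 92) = sqrt(21113) / 47506214 + 1 / 96754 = 0.00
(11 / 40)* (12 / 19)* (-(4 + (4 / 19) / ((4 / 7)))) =-2739 / 3610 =-0.76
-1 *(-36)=36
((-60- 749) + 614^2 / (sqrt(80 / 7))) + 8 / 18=-7277 / 9 + 94249 * sqrt(35) / 5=110708.37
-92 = -92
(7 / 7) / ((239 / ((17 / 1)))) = 17 / 239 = 0.07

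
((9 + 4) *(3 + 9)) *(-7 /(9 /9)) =-1092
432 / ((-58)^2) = 108 / 841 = 0.13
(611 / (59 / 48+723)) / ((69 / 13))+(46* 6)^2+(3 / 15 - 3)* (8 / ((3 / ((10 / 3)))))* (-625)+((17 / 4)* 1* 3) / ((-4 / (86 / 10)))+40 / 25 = 91705.90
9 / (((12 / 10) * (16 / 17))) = 255 / 32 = 7.97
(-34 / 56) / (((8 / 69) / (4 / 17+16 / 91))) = -10971 / 5096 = -2.15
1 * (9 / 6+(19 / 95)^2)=77 / 50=1.54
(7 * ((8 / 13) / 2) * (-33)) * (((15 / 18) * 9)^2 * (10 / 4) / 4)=-259875 / 104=-2498.80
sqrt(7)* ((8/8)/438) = sqrt(7)/438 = 0.01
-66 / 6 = -11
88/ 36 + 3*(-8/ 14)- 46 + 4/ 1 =-2600/ 63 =-41.27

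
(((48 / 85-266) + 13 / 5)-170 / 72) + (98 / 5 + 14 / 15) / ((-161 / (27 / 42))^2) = -147244240183 / 555227820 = -265.20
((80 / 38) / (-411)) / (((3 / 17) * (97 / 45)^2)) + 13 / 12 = 316555151 / 293899524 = 1.08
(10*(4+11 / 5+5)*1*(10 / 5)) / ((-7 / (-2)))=64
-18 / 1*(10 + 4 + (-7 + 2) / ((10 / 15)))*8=-936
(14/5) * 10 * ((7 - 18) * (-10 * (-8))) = -24640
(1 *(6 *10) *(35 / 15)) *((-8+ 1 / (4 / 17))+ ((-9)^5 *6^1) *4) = -198405165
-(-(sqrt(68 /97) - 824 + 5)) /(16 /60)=-12285 /4 + 15 * sqrt(1649) /194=-3068.11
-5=-5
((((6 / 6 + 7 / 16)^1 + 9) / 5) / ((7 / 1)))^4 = 777796321 / 98344960000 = 0.01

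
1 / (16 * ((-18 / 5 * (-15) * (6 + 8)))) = 1 / 12096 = 0.00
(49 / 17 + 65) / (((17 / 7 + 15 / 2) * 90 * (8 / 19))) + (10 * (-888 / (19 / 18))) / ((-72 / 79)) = 9230.71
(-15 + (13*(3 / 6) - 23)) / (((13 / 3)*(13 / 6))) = -567 / 169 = -3.36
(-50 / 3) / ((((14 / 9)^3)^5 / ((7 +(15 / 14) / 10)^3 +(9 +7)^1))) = -8.27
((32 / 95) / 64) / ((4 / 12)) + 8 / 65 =343 / 2470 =0.14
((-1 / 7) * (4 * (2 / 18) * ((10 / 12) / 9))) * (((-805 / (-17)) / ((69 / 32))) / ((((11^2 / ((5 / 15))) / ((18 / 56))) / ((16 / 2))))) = -3200 / 3498957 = -0.00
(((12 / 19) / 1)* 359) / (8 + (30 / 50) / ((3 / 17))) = 7180 / 361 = 19.89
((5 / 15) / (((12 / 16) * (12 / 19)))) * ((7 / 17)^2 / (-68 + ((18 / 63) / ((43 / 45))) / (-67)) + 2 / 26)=7286528785 / 139118110794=0.05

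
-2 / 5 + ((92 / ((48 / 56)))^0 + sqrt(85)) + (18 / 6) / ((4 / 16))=sqrt(85) + 63 / 5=21.82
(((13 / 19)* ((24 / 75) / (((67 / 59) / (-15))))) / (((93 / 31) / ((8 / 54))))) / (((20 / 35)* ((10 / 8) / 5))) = -171808 / 171855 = -1.00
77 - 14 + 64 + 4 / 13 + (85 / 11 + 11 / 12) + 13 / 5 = 1188773 / 8580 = 138.55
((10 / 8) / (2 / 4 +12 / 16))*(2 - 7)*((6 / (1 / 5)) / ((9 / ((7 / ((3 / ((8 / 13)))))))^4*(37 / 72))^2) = -309495397036851200 / 1297938474334539530883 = -0.00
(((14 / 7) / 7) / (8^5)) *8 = 1 / 14336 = 0.00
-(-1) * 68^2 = 4624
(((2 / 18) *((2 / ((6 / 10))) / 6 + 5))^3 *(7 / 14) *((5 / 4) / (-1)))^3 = -476837158203125 / 150094635296999121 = -0.00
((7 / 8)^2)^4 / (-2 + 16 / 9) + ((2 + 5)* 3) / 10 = 92905491 / 167772160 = 0.55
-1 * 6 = -6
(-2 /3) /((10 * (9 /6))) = -2 /45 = -0.04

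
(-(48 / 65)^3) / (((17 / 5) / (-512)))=56623104 / 933725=60.64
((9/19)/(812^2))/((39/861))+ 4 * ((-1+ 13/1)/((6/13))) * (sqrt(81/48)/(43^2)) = 369/23265424+ 78 * sqrt(3)/1849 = 0.07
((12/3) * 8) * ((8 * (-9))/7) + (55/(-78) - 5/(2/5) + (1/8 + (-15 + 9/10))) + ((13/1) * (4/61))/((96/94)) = -78932619/222040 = -355.49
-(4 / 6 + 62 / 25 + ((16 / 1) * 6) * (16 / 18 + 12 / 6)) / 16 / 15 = -1753 / 1500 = -1.17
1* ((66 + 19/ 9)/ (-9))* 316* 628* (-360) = 4865944960/ 9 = 540660551.11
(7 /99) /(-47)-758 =-3526981 /4653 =-758.00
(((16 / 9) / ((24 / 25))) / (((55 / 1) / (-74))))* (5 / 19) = -3700 / 5643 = -0.66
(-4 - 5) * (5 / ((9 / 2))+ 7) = -73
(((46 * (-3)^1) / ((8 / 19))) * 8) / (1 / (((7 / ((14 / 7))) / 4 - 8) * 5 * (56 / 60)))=174363 / 2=87181.50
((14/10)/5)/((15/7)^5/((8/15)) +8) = 941192/311656825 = 0.00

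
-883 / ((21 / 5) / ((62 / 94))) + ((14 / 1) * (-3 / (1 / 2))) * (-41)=3262363 / 987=3305.33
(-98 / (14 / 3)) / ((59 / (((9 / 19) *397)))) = -75033 / 1121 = -66.93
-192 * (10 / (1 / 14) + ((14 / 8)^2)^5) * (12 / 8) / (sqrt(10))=-3863483001 * sqrt(10) / 327680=-37284.56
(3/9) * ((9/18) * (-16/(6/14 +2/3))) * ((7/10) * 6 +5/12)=-3878/345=-11.24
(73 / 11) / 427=73 / 4697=0.02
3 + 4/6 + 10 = 41/3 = 13.67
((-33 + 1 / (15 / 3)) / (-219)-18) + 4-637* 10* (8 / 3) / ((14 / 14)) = -18615566 / 1095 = -17000.52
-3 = -3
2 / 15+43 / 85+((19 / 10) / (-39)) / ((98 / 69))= 393037 / 649740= 0.60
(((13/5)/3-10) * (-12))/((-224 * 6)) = -137/1680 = -0.08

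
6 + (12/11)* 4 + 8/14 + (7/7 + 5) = 1304/77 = 16.94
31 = 31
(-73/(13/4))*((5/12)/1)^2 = -1825/468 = -3.90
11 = 11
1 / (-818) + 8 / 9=6535 / 7362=0.89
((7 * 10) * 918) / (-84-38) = -32130 / 61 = -526.72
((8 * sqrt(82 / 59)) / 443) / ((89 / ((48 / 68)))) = 96 * sqrt(4838) / 39545281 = 0.00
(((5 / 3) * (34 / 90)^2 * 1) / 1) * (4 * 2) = 2312 / 1215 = 1.90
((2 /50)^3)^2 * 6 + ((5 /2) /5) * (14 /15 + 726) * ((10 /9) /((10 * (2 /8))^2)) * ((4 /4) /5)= 12.92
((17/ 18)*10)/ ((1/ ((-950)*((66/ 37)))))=-1776500/ 111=-16004.50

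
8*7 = 56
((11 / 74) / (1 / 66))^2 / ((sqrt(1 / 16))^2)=1540.03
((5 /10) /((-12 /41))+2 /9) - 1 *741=-53459 /72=-742.49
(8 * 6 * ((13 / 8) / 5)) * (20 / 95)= 312 / 95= 3.28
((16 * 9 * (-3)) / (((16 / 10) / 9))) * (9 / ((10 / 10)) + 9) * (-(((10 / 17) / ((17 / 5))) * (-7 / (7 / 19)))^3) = -37501582500000 / 24137569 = -1553660.29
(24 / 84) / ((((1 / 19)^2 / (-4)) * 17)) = -2888 / 119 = -24.27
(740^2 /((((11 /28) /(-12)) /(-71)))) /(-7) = -1866220800 /11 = -169656436.36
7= 7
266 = 266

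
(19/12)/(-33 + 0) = -19/396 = -0.05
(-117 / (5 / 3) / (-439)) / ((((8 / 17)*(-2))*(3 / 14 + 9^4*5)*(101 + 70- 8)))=-13923 / 438189307480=-0.00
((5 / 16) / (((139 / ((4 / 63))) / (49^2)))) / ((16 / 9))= 1715 / 8896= 0.19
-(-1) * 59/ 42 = 59/ 42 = 1.40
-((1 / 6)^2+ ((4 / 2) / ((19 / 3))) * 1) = -235 / 684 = -0.34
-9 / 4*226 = -1017 / 2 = -508.50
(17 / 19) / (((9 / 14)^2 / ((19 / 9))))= 3332 / 729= 4.57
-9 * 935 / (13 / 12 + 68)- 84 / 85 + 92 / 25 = -119.12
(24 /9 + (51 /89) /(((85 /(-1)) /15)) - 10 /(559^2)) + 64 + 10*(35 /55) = 66931213463 /917756697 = 72.93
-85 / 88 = -0.97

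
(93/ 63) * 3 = 31/ 7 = 4.43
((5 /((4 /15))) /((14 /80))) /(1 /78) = 58500 /7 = 8357.14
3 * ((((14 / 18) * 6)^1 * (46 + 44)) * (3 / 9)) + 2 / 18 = 3781 / 9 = 420.11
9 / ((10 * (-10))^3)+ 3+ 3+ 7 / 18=57499919 / 9000000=6.39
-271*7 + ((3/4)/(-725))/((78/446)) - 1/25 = -71518631/37700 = -1897.05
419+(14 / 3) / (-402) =418.99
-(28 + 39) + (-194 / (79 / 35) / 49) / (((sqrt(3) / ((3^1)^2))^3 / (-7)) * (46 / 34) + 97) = -6942530262854422 / 103591895398351-15360435 * sqrt(3) / 103591895398351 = -67.02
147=147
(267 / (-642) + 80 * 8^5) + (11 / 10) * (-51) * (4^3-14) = 560387801 / 214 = 2618634.58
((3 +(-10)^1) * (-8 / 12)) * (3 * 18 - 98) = -616 / 3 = -205.33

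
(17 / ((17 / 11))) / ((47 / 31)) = 341 / 47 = 7.26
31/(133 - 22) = 0.28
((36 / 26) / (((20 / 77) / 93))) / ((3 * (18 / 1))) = 2387 / 260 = 9.18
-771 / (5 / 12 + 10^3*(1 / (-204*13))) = -19473.26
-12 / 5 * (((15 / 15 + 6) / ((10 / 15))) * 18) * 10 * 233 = -1056888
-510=-510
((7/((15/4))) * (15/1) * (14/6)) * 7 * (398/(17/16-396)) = -8736896/18957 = -460.88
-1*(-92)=92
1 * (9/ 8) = 9/ 8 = 1.12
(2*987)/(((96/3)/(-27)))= -1665.56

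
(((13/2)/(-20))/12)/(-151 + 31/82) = 533/2964240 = 0.00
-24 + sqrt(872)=-24 + 2 * sqrt(218)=5.53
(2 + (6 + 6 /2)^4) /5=6563 /5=1312.60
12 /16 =3 /4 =0.75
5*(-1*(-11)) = 55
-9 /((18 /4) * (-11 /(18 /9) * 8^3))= 0.00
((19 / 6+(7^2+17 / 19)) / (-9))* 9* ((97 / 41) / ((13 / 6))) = -586753 / 10127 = -57.94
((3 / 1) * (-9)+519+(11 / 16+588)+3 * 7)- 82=1019.69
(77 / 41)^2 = 5929 / 1681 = 3.53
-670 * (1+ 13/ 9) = -14740/ 9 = -1637.78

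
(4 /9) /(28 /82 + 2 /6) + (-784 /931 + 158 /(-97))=-831694 /458907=-1.81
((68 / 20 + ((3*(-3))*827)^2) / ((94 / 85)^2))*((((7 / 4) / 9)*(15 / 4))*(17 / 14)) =17010725877575 / 424128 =40107528.57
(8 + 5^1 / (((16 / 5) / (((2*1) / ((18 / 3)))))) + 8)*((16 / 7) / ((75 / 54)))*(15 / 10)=7137 / 175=40.78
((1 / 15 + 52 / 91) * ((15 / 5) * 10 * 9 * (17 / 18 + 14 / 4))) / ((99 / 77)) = 5360 / 9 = 595.56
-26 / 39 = -2 / 3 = -0.67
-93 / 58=-1.60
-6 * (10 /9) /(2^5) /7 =-5 /168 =-0.03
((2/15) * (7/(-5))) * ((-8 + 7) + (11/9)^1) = -28/675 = -0.04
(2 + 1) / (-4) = -3 / 4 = -0.75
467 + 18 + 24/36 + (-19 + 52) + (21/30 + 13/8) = 62519/120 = 520.99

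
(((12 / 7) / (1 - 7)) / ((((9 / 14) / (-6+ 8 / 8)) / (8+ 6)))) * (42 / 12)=108.89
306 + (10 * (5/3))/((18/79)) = 10237/27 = 379.15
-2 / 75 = -0.03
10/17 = 0.59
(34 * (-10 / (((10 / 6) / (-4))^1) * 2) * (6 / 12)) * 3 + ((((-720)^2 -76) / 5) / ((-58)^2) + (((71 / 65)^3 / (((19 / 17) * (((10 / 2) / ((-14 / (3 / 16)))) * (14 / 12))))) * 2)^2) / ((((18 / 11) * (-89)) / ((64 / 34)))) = 18988777922007239368957664 / 7794796539808184765625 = 2436.08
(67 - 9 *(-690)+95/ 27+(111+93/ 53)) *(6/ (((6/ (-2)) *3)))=-18297548/ 4293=-4262.18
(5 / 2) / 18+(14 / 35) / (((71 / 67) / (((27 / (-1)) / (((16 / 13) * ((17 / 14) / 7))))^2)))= 178374881203 / 29547360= 6036.91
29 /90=0.32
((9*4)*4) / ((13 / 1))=11.08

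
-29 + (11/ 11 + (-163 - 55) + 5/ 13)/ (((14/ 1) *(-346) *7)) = -3195125/ 110201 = -28.99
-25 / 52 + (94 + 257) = 18227 / 52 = 350.52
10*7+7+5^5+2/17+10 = 54606/17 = 3212.12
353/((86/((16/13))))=2824/559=5.05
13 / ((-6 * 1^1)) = -13 / 6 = -2.17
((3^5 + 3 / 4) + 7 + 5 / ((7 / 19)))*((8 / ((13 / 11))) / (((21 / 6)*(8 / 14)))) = 81411 / 91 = 894.63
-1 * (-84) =84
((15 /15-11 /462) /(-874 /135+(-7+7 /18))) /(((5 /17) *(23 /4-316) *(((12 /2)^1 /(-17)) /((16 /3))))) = -0.01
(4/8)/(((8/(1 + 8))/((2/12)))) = 3/32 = 0.09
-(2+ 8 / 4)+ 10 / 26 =-47 / 13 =-3.62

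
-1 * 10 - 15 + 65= 40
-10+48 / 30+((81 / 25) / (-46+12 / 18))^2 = -97044951 / 11560000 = -8.39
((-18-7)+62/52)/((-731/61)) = 37759/19006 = 1.99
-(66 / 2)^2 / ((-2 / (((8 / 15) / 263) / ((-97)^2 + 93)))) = 726 / 6247565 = 0.00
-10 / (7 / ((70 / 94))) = -50 / 47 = -1.06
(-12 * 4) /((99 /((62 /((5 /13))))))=-12896 /165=-78.16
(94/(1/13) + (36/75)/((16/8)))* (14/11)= 427784/275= 1555.58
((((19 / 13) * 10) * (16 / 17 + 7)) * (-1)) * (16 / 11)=-410400 / 2431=-168.82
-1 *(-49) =49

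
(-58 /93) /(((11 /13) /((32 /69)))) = -24128 /70587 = -0.34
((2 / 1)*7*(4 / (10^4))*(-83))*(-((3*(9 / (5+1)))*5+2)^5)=164118119669 / 40000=4102952.99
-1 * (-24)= 24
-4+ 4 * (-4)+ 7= -13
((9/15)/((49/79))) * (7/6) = 79/70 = 1.13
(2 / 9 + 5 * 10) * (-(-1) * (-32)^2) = 462848 / 9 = 51427.56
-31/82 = -0.38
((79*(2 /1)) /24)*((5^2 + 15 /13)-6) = 10349 /78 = 132.68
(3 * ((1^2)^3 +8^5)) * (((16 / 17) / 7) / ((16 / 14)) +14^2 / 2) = 163976076 / 17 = 9645651.53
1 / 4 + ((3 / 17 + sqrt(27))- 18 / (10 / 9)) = -5363 / 340 + 3*sqrt(3) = -10.58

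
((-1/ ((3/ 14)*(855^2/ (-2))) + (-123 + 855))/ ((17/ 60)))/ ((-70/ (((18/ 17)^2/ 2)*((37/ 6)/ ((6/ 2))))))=-118794488672/ 2793408975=-42.53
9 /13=0.69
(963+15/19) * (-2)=-1927.58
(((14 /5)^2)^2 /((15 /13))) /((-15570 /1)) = -249704 /72984375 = -0.00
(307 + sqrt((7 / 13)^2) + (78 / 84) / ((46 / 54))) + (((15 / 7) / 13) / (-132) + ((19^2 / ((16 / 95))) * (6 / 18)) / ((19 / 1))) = 346.23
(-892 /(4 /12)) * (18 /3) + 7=-16049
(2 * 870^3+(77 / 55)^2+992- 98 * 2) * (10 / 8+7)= 1086530608317 / 100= 10865306083.17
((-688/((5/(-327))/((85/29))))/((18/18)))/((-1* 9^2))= -1274864/783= -1628.18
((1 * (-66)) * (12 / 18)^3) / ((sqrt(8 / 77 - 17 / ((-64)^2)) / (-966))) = 3627008 * sqrt(2422343) / 94377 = 59813.63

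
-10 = -10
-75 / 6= -25 / 2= -12.50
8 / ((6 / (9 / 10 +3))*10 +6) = 52 / 139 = 0.37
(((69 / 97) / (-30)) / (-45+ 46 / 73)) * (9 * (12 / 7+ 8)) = 513774 / 10996405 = 0.05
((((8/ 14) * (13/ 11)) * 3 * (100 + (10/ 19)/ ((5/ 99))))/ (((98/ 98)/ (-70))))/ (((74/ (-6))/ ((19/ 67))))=360.07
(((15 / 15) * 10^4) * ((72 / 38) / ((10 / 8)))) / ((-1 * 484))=-31.32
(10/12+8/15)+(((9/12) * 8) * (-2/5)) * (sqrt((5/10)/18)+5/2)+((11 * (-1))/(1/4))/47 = -8417/1410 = -5.97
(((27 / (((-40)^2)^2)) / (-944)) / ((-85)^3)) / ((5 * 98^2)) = 27 / 71267396300800000000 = 0.00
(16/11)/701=0.00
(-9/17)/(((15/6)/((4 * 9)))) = -648/85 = -7.62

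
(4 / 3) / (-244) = -1 / 183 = -0.01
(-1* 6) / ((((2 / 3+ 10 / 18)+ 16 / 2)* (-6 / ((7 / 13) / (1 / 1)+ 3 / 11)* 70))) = 522 / 415415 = 0.00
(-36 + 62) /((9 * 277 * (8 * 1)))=13 /9972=0.00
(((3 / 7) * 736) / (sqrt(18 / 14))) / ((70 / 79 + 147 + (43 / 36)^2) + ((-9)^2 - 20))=75354624 * sqrt(7) / 150728641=1.32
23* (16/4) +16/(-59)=5412/59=91.73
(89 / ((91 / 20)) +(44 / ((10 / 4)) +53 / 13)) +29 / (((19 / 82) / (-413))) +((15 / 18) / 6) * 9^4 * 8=-44358.97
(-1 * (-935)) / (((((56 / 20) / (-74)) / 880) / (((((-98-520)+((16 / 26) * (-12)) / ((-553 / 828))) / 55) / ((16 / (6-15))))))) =-6792698152350 / 50323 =-134981979.46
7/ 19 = 0.37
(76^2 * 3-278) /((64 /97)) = 826925 /32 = 25841.41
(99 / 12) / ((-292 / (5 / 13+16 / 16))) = -297 / 7592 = -0.04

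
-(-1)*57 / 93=19 / 31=0.61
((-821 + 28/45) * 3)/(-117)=21.04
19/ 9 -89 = -782/ 9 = -86.89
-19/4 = -4.75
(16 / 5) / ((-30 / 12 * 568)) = -4 / 1775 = -0.00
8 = 8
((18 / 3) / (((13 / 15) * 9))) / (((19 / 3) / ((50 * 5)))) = 7500 / 247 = 30.36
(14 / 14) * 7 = 7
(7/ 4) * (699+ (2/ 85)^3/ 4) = 3004913639/ 2456500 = 1223.25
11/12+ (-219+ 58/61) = -158941/732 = -217.13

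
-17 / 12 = -1.42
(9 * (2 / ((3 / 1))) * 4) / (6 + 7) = 24 / 13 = 1.85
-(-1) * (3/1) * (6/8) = 9/4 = 2.25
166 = 166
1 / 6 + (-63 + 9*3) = -215 / 6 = -35.83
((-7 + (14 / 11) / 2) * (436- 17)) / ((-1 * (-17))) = -29330 / 187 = -156.84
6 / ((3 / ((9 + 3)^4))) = 41472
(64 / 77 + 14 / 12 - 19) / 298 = -7855 / 137676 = -0.06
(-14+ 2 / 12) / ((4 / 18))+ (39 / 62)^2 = -59442 / 961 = -61.85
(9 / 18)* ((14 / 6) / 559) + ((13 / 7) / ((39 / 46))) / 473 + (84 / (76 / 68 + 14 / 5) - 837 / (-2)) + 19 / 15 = 10540121419 / 23888865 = 441.21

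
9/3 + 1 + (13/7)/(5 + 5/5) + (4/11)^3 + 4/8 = 135775/27951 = 4.86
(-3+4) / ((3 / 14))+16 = 20.67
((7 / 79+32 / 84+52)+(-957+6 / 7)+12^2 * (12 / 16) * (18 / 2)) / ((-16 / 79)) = -56677 / 168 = -337.36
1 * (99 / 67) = 99 / 67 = 1.48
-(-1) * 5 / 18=5 / 18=0.28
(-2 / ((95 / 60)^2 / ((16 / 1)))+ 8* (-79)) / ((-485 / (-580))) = -27000160 / 35017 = -771.06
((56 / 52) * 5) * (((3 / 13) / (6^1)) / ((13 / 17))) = 595 / 2197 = 0.27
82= 82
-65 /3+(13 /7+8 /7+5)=-41 /3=-13.67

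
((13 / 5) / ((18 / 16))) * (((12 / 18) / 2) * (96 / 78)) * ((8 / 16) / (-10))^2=8 / 3375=0.00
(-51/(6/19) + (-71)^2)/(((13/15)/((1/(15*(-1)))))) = -9759/26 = -375.35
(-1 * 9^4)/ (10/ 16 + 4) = -1418.59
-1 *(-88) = 88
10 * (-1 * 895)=-8950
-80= -80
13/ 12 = 1.08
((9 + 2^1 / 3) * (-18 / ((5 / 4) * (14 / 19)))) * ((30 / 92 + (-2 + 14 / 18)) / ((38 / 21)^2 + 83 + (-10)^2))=8585682 / 9446905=0.91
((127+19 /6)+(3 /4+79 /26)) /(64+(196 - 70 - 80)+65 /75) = 104485 /86476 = 1.21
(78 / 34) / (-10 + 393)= 39 / 6511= 0.01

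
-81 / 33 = -27 / 11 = -2.45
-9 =-9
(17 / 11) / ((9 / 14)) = 238 / 99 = 2.40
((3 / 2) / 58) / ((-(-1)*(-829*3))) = -1 / 96164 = -0.00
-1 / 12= -0.08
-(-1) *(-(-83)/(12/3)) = 83/4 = 20.75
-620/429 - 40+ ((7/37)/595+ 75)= 45272704/1349205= 33.56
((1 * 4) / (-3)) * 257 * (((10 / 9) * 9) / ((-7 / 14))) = 20560 / 3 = 6853.33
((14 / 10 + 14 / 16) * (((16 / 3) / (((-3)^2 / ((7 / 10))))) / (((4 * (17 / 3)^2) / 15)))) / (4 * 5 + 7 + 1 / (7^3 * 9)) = 1966419 / 481763000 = 0.00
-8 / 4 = -2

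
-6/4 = -3/2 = -1.50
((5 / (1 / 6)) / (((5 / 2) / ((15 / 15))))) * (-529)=-6348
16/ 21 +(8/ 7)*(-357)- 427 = -834.24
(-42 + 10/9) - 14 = -494/9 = -54.89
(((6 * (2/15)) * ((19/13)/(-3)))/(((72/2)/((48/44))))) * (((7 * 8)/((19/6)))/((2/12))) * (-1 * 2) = 1792/715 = 2.51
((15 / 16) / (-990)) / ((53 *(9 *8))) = -1 / 4029696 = -0.00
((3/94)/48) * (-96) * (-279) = 837/47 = 17.81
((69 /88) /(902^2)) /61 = 69 /4367426272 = 0.00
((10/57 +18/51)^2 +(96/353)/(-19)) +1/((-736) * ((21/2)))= 226043273797/853823528208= 0.26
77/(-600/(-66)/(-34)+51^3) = 14399/24805687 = 0.00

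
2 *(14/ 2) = 14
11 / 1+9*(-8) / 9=3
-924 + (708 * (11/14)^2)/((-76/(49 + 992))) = -25736073/3724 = -6910.87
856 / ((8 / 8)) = 856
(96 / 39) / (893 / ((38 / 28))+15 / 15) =32 / 8567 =0.00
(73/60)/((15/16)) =292/225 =1.30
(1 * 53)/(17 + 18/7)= 371/137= 2.71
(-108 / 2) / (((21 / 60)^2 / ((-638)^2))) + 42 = -8792148342 / 49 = -179431598.82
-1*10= -10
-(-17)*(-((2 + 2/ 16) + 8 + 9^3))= -100521/ 8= -12565.12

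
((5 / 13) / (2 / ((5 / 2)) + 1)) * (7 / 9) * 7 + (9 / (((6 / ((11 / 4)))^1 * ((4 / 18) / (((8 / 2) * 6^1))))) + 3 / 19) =17879105 / 40014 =446.82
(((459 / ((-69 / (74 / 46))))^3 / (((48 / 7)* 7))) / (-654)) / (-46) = -20157513309 / 23752062318272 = -0.00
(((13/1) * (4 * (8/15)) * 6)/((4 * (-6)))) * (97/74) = -5044/555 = -9.09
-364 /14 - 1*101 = -127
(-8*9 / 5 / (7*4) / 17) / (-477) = 2 / 31535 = 0.00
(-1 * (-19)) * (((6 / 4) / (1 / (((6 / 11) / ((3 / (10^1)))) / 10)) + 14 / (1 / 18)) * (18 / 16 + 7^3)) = 145151925 / 88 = 1649453.69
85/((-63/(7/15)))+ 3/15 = -58/135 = -0.43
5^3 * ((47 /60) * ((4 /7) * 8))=9400 /21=447.62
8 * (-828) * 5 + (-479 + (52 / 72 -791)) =-619007 / 18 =-34389.28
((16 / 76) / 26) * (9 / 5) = 18 / 1235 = 0.01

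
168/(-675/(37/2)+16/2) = -3108/527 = -5.90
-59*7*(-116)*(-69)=-3305652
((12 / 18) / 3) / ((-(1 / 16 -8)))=32 / 1143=0.03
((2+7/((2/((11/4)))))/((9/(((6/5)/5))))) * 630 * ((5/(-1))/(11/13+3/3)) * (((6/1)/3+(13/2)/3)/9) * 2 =-70525/144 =-489.76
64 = 64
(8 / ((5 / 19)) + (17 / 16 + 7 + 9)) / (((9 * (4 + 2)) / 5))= 3797 / 864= 4.39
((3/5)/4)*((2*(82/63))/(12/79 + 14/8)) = 12956/63105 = 0.21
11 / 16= 0.69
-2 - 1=-3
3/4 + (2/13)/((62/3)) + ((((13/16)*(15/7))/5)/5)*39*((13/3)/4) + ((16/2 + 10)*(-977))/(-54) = 891977239/2708160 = 329.37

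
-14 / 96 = -7 / 48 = -0.15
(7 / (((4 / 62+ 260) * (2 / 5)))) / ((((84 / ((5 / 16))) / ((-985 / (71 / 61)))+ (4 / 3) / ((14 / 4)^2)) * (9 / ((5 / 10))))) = -15972095125 / 892030760832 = -0.02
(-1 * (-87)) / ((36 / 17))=493 / 12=41.08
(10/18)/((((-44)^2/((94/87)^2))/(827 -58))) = 8493605/32970564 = 0.26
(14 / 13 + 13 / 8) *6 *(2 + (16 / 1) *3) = 21075 / 26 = 810.58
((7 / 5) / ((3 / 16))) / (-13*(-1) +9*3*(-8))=-16 / 435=-0.04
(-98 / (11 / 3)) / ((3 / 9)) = -882 / 11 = -80.18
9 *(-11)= -99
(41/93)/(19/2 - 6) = 82/651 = 0.13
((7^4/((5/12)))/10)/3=4802/25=192.08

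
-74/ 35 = -2.11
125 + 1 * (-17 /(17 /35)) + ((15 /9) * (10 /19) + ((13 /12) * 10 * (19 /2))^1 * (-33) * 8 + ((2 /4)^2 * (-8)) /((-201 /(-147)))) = -103420756 /3819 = -27080.59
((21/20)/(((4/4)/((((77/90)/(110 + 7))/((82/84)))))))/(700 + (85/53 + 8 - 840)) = -199969/3315206700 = -0.00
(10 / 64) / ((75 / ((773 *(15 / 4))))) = 6.04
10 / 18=5 / 9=0.56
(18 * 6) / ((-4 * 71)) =-27 / 71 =-0.38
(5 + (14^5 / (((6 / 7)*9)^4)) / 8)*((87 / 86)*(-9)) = -1478490383 / 6770952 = -218.36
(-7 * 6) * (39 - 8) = -1302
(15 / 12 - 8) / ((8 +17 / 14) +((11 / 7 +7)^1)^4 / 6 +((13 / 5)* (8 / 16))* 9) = -108045 / 14734768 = -0.01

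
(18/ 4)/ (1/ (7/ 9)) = 7/ 2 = 3.50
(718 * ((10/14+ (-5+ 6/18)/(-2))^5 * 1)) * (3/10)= 385473314816/6806835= 56630.33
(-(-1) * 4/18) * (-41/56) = -41/252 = -0.16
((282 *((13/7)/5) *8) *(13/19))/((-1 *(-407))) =381264/270655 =1.41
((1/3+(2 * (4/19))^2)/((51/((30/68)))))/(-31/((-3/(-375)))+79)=-0.00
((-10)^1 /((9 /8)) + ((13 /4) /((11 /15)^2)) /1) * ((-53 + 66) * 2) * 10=-805675 /1089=-739.83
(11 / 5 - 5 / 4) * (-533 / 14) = -10127 / 280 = -36.17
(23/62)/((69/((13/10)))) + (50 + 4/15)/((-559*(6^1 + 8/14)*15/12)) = -36403/9197700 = -0.00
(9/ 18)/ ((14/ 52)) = 13/ 7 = 1.86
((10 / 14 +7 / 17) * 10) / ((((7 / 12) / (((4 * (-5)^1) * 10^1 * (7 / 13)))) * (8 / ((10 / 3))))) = -1340000 / 1547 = -866.19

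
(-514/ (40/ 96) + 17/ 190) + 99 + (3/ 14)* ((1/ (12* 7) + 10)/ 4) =-168916793/ 148960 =-1133.97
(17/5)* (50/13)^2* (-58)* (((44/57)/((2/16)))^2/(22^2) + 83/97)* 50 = -7259400350000/53260857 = -136298.98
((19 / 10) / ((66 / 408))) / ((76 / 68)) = 578 / 55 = 10.51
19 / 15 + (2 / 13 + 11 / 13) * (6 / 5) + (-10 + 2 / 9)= -329 / 45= -7.31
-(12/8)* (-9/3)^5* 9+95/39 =256069/78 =3282.94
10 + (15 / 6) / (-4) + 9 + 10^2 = 947 / 8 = 118.38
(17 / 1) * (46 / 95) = 782 / 95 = 8.23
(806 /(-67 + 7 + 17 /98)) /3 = -6076 /1353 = -4.49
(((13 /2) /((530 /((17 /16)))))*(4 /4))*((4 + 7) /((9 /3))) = 2431 /50880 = 0.05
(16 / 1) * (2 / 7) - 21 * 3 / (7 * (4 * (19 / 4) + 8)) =89 / 21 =4.24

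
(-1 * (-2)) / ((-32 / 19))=-19 / 16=-1.19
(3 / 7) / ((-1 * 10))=-3 / 70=-0.04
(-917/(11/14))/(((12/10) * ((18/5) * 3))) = -90.05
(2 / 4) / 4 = 0.12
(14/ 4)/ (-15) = -7/ 30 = -0.23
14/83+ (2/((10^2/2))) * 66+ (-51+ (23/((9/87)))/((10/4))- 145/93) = 39.18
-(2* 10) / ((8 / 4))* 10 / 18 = -50 / 9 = -5.56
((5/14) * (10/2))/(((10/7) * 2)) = 5/8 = 0.62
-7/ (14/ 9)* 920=-4140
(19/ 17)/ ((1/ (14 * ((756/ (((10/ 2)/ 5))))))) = 11829.18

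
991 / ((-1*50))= -991 / 50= -19.82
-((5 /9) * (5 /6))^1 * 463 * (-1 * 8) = 46300 /27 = 1714.81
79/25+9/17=1568/425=3.69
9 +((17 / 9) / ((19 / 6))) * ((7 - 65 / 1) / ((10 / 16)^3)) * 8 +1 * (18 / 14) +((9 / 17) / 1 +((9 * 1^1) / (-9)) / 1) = -952878128 / 847875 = -1123.84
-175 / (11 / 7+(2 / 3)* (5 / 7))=-3675 / 43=-85.47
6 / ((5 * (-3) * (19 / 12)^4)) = -41472 / 651605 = -0.06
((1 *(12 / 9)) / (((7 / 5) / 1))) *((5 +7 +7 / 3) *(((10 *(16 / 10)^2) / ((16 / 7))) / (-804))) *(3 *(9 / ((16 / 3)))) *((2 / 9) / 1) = -43 / 201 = -0.21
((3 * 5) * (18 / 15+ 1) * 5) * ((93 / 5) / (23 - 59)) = -341 / 4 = -85.25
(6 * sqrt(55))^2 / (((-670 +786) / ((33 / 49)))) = 16335 / 1421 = 11.50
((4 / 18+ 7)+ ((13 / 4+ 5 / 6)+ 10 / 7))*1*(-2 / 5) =-3209 / 630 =-5.09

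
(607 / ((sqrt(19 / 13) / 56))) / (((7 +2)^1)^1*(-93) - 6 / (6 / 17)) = -2428*sqrt(247) / 1159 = -32.92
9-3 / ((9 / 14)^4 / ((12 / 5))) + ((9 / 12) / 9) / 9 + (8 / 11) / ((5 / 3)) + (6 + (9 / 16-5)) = -19982933 / 641520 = -31.15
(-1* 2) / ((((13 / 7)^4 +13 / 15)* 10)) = -0.02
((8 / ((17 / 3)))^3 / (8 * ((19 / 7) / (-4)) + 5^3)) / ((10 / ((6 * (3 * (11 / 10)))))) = 177408 / 3807575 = 0.05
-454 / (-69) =454 / 69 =6.58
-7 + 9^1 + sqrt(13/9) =sqrt(13)/3 + 2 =3.20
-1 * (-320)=320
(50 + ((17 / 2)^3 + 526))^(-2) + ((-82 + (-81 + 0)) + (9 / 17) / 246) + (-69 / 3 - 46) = -29316482377389 / 126365320754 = -232.00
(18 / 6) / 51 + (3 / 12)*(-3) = -47 / 68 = -0.69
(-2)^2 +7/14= 9/2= 4.50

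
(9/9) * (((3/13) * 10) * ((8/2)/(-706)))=-60/4589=-0.01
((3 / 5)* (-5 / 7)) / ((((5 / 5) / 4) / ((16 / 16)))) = -12 / 7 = -1.71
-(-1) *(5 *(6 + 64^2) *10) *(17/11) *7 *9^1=219662100/11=19969281.82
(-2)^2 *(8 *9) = 288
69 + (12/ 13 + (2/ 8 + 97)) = 8693/ 52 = 167.17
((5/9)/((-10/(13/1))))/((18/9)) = -13/36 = -0.36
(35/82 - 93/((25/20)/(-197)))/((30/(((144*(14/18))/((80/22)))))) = 462728651/30750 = 15048.09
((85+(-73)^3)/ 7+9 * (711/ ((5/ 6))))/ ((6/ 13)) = -3631121/ 35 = -103746.31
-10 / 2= -5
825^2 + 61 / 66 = 680625.92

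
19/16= 1.19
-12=-12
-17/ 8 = -2.12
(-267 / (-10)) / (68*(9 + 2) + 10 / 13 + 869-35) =3471 / 205760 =0.02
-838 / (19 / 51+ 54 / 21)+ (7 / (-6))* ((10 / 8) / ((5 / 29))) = -7393337 / 25224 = -293.11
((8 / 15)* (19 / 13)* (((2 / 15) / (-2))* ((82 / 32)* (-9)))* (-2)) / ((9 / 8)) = -6232 / 2925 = -2.13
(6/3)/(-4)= -1/2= -0.50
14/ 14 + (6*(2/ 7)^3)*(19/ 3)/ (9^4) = 2250727/ 2250423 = 1.00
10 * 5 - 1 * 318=-268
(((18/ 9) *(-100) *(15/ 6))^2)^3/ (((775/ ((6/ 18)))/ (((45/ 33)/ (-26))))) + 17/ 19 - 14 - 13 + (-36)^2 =-29687499893040576/ 84227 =-352470109264.73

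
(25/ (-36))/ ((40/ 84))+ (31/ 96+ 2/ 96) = -107/ 96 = -1.11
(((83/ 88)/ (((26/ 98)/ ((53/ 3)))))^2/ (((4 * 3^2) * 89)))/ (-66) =-46462233601/ 2490754945536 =-0.02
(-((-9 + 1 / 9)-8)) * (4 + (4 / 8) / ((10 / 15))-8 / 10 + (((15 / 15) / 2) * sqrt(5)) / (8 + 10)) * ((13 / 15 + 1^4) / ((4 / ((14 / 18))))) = 1862 * sqrt(5) / 10935 + 147098 / 6075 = 24.59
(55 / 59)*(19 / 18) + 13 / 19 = 33661 / 20178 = 1.67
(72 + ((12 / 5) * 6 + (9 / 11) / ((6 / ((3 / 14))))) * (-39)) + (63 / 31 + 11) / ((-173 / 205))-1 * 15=-4304456357 / 8259020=-521.18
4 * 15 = 60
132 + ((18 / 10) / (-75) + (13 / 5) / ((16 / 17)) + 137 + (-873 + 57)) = -1088523 / 2000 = -544.26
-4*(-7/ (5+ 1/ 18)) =72/ 13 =5.54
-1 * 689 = -689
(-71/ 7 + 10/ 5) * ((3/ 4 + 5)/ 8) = -5.85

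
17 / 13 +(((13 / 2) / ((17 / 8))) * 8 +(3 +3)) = 7023 / 221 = 31.78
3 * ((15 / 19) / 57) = 0.04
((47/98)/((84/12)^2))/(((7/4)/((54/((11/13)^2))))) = 857844/2033647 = 0.42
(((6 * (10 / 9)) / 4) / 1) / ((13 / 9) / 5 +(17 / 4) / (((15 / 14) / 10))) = 75 / 1798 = 0.04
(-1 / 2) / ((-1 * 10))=1 / 20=0.05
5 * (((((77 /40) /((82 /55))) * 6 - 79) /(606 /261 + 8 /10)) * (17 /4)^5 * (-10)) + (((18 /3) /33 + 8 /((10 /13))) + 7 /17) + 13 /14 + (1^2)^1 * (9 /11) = 1582381.11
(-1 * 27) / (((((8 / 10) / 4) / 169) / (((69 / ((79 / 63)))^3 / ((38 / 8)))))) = -7496341882372980 / 9367741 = -800229413.09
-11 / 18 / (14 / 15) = -55 / 84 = -0.65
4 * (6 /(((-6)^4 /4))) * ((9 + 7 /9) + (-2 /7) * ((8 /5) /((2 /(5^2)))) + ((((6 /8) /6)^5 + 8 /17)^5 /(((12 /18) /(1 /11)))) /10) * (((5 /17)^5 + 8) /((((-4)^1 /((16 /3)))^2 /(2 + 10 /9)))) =11442564685535990567132586638447643817843 /858858538271375974594604821905911316480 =13.32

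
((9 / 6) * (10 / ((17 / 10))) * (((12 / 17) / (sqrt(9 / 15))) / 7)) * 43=25800 * sqrt(15) / 2023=49.39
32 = 32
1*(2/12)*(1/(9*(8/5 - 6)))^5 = -3125/1825900895808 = -0.00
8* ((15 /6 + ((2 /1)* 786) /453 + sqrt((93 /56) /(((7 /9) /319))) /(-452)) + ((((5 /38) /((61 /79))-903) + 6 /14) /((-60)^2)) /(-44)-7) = -397454854991 /48512494800-3* sqrt(59334) /1582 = -8.65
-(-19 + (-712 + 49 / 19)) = 13840 / 19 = 728.42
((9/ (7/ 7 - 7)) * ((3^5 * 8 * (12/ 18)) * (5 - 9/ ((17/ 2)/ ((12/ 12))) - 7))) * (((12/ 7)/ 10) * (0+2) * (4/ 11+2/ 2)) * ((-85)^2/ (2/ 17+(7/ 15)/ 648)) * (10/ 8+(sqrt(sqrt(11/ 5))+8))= 51113570227200 * 11^(1/ 4) * 5^(3/ 4)/ 1506043+2364002623008000/ 1506043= 1776346649.63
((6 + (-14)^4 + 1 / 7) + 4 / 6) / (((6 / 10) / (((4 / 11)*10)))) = 161375800 / 693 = 232865.51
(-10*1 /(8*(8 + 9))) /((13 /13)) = -5 /68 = -0.07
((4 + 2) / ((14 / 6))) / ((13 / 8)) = 144 / 91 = 1.58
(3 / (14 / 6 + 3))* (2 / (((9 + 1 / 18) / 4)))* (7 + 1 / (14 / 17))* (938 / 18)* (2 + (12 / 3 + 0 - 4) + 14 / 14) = 208035 / 326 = 638.14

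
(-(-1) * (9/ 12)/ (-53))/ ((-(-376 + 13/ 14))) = -21/ 556606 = -0.00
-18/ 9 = -2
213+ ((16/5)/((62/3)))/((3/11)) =33103/155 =213.57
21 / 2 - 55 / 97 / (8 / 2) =4019 / 388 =10.36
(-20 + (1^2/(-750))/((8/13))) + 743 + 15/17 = 73835779/102000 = 723.88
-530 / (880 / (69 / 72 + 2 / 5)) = -0.82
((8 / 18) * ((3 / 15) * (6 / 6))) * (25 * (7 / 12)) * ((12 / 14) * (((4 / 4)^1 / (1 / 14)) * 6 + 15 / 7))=670 / 7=95.71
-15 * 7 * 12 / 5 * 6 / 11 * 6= -9072 / 11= -824.73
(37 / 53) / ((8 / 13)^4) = 4.87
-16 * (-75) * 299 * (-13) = -4664400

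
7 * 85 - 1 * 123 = 472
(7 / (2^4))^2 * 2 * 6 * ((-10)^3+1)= -2294.58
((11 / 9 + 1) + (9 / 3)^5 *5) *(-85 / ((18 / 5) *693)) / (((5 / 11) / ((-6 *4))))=532100 / 243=2189.71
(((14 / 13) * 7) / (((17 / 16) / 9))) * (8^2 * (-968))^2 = 245079483665.38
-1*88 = -88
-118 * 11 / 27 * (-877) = 1138346 / 27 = 42160.96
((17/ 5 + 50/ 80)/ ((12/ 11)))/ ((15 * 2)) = 1771/ 14400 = 0.12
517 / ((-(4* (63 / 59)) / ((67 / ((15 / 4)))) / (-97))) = 198238997 / 945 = 209776.72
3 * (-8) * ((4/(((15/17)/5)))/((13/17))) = -9248/13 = -711.38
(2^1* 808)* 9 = 14544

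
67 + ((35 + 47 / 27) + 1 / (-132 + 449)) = 103.74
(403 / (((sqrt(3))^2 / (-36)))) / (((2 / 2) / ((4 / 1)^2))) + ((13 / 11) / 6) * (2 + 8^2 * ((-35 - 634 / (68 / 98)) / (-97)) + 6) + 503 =-4176403045 / 54417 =-76748.13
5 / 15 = 1 / 3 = 0.33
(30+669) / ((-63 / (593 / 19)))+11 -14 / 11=-1477166 / 4389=-336.56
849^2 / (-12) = -240267 / 4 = -60066.75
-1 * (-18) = 18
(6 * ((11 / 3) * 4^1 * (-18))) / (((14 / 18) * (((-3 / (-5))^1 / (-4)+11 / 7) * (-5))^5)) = 0.11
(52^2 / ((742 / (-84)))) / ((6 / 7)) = -18928 / 53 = -357.13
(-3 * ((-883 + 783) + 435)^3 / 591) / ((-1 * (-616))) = -37595375 / 121352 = -309.80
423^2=178929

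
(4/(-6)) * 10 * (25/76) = -125/57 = -2.19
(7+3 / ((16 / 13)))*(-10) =-94.38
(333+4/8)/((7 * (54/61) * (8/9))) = 40687/672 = 60.55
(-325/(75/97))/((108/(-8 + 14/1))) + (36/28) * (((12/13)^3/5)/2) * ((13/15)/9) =-37278523/1597050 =-23.34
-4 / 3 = -1.33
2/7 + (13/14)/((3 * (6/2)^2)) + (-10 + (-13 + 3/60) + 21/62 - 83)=-12338021/117180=-105.29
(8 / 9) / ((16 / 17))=17 / 18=0.94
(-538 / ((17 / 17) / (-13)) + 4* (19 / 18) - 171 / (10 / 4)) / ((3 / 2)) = 623684 / 135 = 4619.88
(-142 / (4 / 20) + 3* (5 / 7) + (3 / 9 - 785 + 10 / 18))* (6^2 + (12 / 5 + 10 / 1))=-22746548 / 315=-72211.26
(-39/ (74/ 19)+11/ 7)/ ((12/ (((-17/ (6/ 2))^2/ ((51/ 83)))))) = -6170303/ 167832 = -36.76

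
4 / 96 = 1 / 24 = 0.04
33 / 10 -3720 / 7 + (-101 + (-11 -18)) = -658.13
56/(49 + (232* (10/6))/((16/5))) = 336/1019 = 0.33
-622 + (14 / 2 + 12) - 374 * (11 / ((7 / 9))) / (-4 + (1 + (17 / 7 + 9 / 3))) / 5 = -5193 / 5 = -1038.60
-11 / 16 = -0.69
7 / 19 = 0.37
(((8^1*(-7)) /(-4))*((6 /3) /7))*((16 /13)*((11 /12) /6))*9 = 88 /13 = 6.77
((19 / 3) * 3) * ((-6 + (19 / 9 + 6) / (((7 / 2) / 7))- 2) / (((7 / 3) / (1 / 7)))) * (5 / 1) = 7030 / 147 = 47.82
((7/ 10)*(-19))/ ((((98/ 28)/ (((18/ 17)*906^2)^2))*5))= -4147738824643776/ 7225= -574081498220.59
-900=-900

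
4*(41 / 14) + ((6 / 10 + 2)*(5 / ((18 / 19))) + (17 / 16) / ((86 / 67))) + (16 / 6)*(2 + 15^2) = 54751933 / 86688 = 631.60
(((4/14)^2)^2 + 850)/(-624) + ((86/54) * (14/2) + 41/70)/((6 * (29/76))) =11035865741/2932773480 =3.76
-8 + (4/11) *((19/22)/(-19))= -970/121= -8.02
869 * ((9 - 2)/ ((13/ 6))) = 36498/ 13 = 2807.54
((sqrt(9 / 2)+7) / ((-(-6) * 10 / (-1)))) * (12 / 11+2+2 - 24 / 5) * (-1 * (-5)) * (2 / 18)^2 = -28 / 13365 - 2 * sqrt(2) / 4455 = -0.00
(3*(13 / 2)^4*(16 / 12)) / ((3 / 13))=371293 / 12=30941.08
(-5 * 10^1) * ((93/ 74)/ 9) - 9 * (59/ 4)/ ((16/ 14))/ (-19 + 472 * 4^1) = -2226847/ 316128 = -7.04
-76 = -76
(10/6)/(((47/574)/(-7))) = -20090/141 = -142.48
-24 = -24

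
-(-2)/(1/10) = 20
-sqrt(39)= -6.24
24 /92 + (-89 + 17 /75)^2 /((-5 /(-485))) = 98897952434 /129375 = 764428.62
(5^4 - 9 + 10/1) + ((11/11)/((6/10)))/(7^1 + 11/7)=22543/36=626.19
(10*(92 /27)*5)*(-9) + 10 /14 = -32185 /21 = -1532.62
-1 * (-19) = 19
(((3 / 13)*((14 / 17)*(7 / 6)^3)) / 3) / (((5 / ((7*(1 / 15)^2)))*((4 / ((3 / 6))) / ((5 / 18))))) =16807 / 773323200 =0.00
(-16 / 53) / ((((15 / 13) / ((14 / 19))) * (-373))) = 2912 / 5634165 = 0.00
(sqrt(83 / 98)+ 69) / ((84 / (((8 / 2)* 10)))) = 5* sqrt(166) / 147+ 230 / 7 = 33.30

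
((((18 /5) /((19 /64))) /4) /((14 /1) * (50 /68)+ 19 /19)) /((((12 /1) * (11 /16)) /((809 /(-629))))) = -1618 /38665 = -0.04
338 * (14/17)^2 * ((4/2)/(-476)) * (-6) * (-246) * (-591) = 840178.98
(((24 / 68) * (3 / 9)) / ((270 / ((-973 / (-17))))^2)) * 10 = 0.05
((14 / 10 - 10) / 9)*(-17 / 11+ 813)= -383818 / 495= -775.39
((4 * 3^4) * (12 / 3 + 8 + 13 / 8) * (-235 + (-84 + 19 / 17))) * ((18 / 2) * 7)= -1502925354 / 17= -88407373.76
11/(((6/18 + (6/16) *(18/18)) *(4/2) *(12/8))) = 88/17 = 5.18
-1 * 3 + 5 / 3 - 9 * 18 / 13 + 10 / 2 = -343 / 39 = -8.79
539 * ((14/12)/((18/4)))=3773/27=139.74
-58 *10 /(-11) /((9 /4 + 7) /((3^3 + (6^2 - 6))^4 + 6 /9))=73469771600 /1221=60171803.11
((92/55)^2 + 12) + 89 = 313989/3025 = 103.80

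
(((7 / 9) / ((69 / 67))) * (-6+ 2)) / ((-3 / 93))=58156 / 621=93.65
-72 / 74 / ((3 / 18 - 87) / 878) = 189648 / 19277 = 9.84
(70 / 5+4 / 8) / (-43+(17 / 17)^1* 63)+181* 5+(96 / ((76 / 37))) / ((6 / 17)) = 788991 / 760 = 1038.15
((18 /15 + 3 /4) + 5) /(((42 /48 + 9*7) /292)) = 31.77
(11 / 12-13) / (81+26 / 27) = -1305 / 8852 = -0.15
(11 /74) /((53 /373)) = 4103 /3922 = 1.05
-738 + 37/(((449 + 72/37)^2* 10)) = -2054512429847/2783892250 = -738.00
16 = 16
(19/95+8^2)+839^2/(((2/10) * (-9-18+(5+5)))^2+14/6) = 264304857/5210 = 50730.30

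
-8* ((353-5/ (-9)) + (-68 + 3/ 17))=-349736/ 153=-2285.86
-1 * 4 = -4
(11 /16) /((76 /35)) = 385 /1216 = 0.32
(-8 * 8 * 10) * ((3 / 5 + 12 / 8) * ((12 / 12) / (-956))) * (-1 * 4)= -1344 / 239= -5.62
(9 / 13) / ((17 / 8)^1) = 72 / 221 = 0.33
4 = 4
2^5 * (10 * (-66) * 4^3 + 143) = -1347104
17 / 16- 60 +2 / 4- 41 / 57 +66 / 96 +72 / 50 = -325067 / 5700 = -57.03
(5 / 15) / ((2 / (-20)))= -3.33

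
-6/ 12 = -1/ 2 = -0.50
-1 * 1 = -1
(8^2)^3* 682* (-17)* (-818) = 2486145384448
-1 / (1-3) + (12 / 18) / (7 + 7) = 23 / 42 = 0.55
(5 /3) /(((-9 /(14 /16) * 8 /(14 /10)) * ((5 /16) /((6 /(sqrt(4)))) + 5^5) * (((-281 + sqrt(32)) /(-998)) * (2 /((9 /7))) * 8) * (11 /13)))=-12759929 /4167590115040-45409 * sqrt(2) /1041897528760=-0.00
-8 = -8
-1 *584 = -584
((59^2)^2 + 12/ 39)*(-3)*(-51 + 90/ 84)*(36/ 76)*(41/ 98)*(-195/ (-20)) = 52239549282309/ 14896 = 3506951482.43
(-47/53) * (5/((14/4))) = -470/371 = -1.27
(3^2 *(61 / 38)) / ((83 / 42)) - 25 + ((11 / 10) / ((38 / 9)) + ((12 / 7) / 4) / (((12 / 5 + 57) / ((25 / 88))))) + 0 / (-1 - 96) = -8379786313 / 480858840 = -17.43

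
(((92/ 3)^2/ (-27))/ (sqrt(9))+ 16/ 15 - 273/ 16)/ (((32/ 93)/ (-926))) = 23108286941/ 311040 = 74293.62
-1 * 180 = -180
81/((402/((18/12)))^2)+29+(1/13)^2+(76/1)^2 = 70462661593/12138256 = 5805.01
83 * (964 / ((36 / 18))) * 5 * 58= 11601740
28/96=7/24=0.29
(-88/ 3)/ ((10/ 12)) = -176/ 5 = -35.20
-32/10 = -16/5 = -3.20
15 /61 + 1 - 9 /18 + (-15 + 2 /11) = -18885 /1342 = -14.07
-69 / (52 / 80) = -106.15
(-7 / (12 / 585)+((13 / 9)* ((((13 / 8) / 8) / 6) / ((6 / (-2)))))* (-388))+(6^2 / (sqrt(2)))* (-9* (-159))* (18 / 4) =-868127 / 2592+115911* sqrt(2) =163587.98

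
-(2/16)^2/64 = -1/4096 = -0.00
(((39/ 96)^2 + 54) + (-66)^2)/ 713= 6.19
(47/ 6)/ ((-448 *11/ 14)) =-47/ 2112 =-0.02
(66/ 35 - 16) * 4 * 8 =-15808/ 35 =-451.66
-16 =-16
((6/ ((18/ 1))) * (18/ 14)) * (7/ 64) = 3/ 64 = 0.05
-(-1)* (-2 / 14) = -1 / 7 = -0.14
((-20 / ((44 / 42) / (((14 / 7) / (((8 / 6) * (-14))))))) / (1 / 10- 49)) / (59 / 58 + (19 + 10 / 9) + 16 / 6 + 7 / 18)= -0.00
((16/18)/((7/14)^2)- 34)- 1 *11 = -373/9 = -41.44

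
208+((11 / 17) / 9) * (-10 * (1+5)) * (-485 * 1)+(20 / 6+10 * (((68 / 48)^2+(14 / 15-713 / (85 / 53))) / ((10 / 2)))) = 8691733 / 6120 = 1420.22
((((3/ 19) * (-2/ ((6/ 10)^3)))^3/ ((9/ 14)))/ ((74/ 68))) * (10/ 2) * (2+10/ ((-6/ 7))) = 1078437500000/ 4995210789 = 215.89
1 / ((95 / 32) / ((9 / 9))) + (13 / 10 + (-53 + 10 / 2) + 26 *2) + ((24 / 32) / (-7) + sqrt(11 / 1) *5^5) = 14709 / 2660 + 3125 *sqrt(11) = 10369.98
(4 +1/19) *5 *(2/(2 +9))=70/19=3.68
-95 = -95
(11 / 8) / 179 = 11 / 1432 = 0.01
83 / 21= 3.95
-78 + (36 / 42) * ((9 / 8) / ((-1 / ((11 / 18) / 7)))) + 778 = 274367 / 392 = 699.92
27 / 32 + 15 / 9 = 241 / 96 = 2.51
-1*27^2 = -729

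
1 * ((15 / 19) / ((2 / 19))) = 15 / 2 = 7.50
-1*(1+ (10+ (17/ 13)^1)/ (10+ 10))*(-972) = 98901/ 65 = 1521.55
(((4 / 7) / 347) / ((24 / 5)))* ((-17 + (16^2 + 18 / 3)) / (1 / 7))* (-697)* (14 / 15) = -382.76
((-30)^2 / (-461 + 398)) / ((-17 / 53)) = 5300 / 119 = 44.54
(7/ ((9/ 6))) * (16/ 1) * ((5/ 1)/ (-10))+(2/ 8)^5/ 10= -1146877/ 30720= -37.33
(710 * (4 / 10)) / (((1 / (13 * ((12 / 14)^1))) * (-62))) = -51.04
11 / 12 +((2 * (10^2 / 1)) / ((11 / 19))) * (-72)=-3283079 / 132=-24871.81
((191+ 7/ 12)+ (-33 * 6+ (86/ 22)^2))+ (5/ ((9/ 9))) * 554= 4034911/ 1452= 2778.86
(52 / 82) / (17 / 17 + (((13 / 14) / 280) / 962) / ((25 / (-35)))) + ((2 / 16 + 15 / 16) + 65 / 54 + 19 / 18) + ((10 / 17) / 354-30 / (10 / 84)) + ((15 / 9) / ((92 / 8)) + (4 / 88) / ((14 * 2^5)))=-12928159834379627807 / 52151252090458752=-247.90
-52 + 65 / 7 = -299 / 7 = -42.71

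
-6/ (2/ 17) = -51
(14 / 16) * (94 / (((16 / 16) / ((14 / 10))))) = 115.15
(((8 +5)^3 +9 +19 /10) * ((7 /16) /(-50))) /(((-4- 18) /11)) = 154553 /16000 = 9.66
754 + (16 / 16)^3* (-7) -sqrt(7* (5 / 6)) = 747 -sqrt(210) / 6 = 744.58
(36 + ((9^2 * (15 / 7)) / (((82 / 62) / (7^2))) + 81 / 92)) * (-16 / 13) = -97581492 / 12259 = -7959.99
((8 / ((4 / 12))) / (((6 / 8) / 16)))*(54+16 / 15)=28194.13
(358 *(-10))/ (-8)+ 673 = 2241/ 2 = 1120.50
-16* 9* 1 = -144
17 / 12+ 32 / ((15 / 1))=71 / 20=3.55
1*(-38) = -38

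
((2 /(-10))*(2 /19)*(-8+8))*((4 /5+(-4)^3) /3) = 0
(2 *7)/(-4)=-7/2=-3.50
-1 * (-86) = 86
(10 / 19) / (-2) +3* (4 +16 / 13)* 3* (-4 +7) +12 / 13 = 35047 / 247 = 141.89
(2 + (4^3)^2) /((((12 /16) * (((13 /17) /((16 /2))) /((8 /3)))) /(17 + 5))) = 130786304 /39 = 3353494.97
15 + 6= 21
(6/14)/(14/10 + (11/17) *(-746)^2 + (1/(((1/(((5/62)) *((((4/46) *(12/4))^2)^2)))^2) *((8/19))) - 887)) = 19190498498035455/16084778059491392861848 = 0.00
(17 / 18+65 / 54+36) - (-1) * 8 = 1246 / 27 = 46.15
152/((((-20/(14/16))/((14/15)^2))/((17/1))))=-98.48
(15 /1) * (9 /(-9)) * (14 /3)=-70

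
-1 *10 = -10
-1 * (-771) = 771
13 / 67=0.19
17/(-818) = -17/818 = -0.02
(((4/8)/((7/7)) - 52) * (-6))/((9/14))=1442/3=480.67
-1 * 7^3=-343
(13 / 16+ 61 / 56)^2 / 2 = 45369 / 25088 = 1.81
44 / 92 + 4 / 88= 265 / 506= 0.52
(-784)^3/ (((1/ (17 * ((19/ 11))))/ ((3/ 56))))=-8338423296/ 11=-758038481.45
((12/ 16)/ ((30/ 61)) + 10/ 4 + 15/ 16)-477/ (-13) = 43321/ 1040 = 41.65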